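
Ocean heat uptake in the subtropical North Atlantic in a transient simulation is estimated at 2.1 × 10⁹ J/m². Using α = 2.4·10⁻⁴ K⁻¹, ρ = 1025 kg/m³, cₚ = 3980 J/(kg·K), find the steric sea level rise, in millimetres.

about 120 mm

Δh = αQ/(ρcₚ) = 2.4×10⁻⁴ × 2.1×10⁹ / (1025 × 3980) ≈ 0.12354 m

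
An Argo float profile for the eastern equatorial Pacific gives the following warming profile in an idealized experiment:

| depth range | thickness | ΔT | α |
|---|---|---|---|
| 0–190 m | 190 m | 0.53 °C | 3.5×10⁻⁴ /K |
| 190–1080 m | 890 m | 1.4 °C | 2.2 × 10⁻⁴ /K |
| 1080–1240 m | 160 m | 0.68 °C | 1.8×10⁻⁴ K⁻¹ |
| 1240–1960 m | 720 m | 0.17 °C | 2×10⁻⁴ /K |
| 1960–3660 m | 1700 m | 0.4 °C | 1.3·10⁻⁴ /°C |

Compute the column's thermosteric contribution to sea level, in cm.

44.2 cm

0–190 m: 190 × 0.53 × 3.5×10⁻⁴ = 0.035245 m
Layer 2: 1.4 × 890 × 2.2×10⁻⁴ = 0.27412 m
1.8×10⁻⁴ × 0.68 × 160 = 0.019584 m
Layer 4: 0.17 × 2×10⁻⁴ × 720 = 0.02448 m
1960–3660 m: 1700 × 1.3×10⁻⁴ × 0.4 = 0.08840 m
Δh = 0.035245 + 0.27412 + 0.019584 + 0.02448 + 0.08840 = 0.441829 m ≈ 44.2 cm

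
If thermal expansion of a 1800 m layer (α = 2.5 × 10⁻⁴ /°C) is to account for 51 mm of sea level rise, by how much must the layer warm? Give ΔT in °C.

about 0.11 °C

ΔT = Δh/(αH) = 0.051 / (2.5×10⁻⁴ × 1800) ≈ 0.1133 °C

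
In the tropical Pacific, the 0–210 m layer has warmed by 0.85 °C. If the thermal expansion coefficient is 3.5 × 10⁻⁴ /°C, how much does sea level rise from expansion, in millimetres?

Δh = αΔT·H = 3.5×10⁻⁴ × 0.85 × 210 = 0.062475 m

62 mm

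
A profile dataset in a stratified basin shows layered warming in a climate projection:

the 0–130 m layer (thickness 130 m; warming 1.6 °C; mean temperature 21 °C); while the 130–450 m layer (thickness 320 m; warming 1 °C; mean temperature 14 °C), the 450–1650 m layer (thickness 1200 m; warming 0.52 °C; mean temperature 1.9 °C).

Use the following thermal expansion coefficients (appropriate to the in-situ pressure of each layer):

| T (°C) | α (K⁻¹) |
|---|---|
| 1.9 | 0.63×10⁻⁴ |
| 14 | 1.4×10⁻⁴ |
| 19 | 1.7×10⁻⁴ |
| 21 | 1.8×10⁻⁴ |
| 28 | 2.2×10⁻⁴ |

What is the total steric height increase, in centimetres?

Δh ≈ 12.2 cm

Layer 1 at 21 °C → α = 1.8×10⁻⁴ K⁻¹
Layer 2 at 14 °C → α = 1.4×10⁻⁴ K⁻¹
Layer 3 at 1.9 °C → α = 0.63×10⁻⁴ K⁻¹
0–130 m: 1.8×10⁻⁴ × 1.6 × 130 = 0.03744 m
130–450 m: 1.4×10⁻⁴ × 320 × 1 = 0.04480 m
Layer 3: 0.63×10⁻⁴ × 0.52 × 1200 = 0.039312 m
Δh = 0.03744 + 0.04480 + 0.039312 = 0.121552 m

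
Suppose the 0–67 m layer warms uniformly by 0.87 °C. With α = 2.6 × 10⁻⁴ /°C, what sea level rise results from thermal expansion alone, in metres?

Δh = αΔT·H = 2.6×10⁻⁴ × 0.87 × 67 = 0.0151554 m

0.0152 m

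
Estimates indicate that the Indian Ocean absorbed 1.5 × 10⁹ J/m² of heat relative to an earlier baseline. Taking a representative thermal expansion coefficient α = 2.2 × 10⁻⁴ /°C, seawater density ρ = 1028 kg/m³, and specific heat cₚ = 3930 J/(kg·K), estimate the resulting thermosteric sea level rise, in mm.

Δh = αQ/(ρcₚ) = 2.2×10⁻⁴ × 1.5×10⁹ / (1028 × 3930) ≈ 0.081682 m

82 mm of thermosteric rise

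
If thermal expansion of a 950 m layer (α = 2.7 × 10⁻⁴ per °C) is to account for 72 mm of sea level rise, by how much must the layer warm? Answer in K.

ΔT = Δh/(αH) = 0.072 / (2.7×10⁻⁴ × 950) ≈ 0.2807 K

0.28 K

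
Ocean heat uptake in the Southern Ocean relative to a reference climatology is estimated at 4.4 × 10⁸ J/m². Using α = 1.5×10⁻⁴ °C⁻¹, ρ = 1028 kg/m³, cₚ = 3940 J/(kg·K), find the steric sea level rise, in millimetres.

Δh = αQ/(ρcₚ) = 1.5×10⁻⁴ × 4.4×10⁸ / (1028 × 3940) ≈ 0.016295 m

Δh ≈ 16 mm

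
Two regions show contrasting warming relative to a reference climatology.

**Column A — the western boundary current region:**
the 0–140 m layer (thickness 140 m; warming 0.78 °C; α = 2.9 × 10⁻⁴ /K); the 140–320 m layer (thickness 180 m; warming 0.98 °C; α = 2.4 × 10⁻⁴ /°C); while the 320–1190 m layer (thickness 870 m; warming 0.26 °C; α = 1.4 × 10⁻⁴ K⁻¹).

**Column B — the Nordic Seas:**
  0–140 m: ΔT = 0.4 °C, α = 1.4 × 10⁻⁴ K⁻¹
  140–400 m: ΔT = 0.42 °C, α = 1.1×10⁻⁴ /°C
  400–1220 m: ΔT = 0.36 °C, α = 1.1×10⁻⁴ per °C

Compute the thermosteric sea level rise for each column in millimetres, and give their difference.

A: 106 mm; B: 52.3 mm; difference 53.3 mm

A 0–140 m: 0.78 × 2.9×10⁻⁴ × 140 = 0.031668 m
A 140–320 m: 180 × 0.98 × 2.4×10⁻⁴ = 0.042336 m
A Layer 3: 0.26 × 870 × 1.4×10⁻⁴ = 0.031668 m
A total: 0.105672 m
B 0–140 m: 0.4 × 140 × 1.4×10⁻⁴ = 0.00784 m
B 140–400 m: 260 × 0.42 × 1.1×10⁻⁴ = 0.012012 m
B Layer 3: 1.1×10⁻⁴ × 820 × 0.36 = 0.032472 m
B total: 0.052324 m
Difference: 0.105672 − 0.052324 = 0.053348 m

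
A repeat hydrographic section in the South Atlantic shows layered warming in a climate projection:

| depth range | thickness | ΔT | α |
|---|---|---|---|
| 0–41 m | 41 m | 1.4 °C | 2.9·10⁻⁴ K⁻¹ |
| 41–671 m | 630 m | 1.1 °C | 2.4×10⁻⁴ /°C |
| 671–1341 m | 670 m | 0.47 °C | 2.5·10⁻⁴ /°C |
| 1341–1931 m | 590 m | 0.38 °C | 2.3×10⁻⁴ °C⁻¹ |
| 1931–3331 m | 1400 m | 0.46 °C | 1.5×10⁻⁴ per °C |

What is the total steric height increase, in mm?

0–41 m: 2.9×10⁻⁴ × 1.4 × 41 = 0.016646 m
630 × 2.4×10⁻⁴ × 1.1 = 0.16632 m
0.47 × 670 × 2.5×10⁻⁴ = 0.078725 m
Layer 4: 2.3×10⁻⁴ × 0.38 × 590 = 0.051566 m
0.46 × 1400 × 1.5×10⁻⁴ = 0.09660 m
Δh = 0.016646 + 0.16632 + 0.078725 + 0.051566 + 0.09660 = 0.409857 m

about 410 mm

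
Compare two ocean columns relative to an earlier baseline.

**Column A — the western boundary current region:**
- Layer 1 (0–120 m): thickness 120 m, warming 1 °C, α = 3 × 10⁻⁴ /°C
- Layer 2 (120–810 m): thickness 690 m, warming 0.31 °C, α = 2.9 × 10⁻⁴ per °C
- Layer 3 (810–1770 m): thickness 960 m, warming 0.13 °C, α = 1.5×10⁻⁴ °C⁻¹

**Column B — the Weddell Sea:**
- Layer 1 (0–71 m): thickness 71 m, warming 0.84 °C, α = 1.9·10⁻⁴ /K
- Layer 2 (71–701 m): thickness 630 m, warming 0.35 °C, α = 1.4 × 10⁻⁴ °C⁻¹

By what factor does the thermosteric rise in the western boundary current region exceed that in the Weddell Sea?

≈ 2.8×

A Layer 1: 3×10⁻⁴ × 120 × 1 = 0.03600 m
A 120–810 m: 690 × 0.31 × 2.9×10⁻⁴ = 0.062031 m
A Layer 3: 0.13 × 960 × 1.5×10⁻⁴ = 0.01872 m
A total: 0.116751 m
B 0–71 m: 1.9×10⁻⁴ × 0.84 × 71 = 0.0113316 m
B Layer 2: 1.4×10⁻⁴ × 0.35 × 630 = 0.03087 m
B total: 0.0422016 m
Ratio: 0.116751 / 0.0422016 ≈ 2.767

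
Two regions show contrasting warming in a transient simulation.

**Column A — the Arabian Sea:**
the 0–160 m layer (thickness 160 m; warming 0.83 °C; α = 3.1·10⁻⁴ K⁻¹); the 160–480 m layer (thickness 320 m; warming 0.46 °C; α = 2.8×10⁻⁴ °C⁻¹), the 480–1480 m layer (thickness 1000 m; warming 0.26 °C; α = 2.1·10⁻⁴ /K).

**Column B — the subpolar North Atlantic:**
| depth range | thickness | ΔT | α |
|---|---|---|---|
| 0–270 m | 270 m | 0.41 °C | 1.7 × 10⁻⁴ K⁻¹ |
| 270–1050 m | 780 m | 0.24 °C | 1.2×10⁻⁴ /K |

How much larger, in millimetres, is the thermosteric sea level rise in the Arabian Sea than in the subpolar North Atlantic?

96 mm larger

A 0–160 m: 0.83 × 160 × 3.1×10⁻⁴ = 0.041168 m
A 320 × 2.8×10⁻⁴ × 0.46 = 0.041216 m
A 0.26 × 2.1×10⁻⁴ × 1000 = 0.05460 m
A total: 0.136984 m
B 270 × 1.7×10⁻⁴ × 0.41 = 0.018819 m
B 1.2×10⁻⁴ × 780 × 0.24 = 0.022464 m
B total: 0.041283 m
Difference: 0.136984 − 0.041283 = 0.095701 m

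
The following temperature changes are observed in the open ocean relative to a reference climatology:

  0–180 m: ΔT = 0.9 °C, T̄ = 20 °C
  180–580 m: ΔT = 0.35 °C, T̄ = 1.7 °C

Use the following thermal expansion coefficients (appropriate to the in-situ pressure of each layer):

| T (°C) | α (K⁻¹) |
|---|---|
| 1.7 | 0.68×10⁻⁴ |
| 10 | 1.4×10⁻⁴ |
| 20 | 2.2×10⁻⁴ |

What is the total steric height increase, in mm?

Layer 1 at 20 °C → α = 2.2×10⁻⁴ K⁻¹
Layer 2 at 1.7 °C → α = 0.68×10⁻⁴ K⁻¹
Layer 1: 2.2×10⁻⁴ × 180 × 0.9 = 0.03564 m
Layer 2: 400 × 0.68×10⁻⁴ × 0.35 = 0.00952 m
Δh = 0.03564 + 0.00952 = 0.04516 m

about 45.2 mm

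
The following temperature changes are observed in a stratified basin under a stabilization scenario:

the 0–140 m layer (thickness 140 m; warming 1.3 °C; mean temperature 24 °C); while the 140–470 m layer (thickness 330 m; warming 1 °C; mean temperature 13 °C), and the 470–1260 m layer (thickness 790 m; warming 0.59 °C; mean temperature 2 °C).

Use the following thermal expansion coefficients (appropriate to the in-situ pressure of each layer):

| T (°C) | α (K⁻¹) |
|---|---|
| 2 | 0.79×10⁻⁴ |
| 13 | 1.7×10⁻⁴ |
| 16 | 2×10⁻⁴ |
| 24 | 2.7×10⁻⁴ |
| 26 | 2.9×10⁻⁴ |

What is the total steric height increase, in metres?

0.142 m of thermosteric rise

Layer 1 at 24 °C → α = 2.7×10⁻⁴ K⁻¹
Layer 2 at 13 °C → α = 1.7×10⁻⁴ K⁻¹
Layer 3 at 2 °C → α = 0.79×10⁻⁴ K⁻¹
2.7×10⁻⁴ × 140 × 1.3 = 0.04914 m
140–470 m: 1 × 1.7×10⁻⁴ × 330 = 0.05610 m
Layer 3: 0.79×10⁻⁴ × 790 × 0.59 = 0.0368219 m
Δh = 0.04914 + 0.05610 + 0.0368219 = 0.1420619 m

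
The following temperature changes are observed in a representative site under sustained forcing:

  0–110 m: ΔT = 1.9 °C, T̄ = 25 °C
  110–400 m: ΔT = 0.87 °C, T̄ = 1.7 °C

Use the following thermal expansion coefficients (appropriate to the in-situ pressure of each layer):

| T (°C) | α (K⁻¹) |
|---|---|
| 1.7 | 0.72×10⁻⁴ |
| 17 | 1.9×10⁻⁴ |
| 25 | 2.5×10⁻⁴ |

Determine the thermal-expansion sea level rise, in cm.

7.04 cm

Layer 1 at 25 °C → α = 2.5×10⁻⁴ K⁻¹
Layer 2 at 1.7 °C → α = 0.72×10⁻⁴ K⁻¹
0–110 m: 1.9 × 110 × 2.5×10⁻⁴ = 0.05225 m
0.72×10⁻⁴ × 0.87 × 290 = 0.0181656 m
Δh = 0.05225 + 0.0181656 = 0.0704156 m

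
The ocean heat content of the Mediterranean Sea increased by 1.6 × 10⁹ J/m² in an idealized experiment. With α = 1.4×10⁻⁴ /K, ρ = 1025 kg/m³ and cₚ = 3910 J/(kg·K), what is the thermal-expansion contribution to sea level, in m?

Δh = 0.0559 m

Δh = αQ/(ρcₚ) = 1.4×10⁻⁴ × 1.6×10⁹ / (1025 × 3910) ≈ 0.055892 m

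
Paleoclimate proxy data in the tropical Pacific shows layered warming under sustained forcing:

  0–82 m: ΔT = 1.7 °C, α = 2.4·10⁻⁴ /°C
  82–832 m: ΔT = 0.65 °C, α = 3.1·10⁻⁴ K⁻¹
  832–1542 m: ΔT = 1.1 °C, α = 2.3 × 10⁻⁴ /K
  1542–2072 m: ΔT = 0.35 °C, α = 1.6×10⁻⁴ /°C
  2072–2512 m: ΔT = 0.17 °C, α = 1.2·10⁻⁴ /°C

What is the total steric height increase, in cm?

Δh = 40.3 cm

0–82 m: 2.4×10⁻⁴ × 1.7 × 82 = 0.033456 m
82–832 m: 3.1×10⁻⁴ × 0.65 × 750 = 0.151125 m
832–1542 m: 2.3×10⁻⁴ × 1.1 × 710 = 0.17963 m
1542–2072 m: 530 × 0.35 × 1.6×10⁻⁴ = 0.02968 m
2072–2512 m: 0.17 × 1.2×10⁻⁴ × 440 = 0.008976 m
Δh = 0.033456 + 0.151125 + 0.17963 + 0.02968 + 0.008976 = 0.402867 m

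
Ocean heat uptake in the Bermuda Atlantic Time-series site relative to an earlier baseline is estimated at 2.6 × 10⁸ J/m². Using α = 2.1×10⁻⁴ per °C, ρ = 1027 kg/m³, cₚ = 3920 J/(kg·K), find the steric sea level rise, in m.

Δh = αQ/(ρcₚ) = 2.1×10⁻⁴ × 2.6×10⁸ / (1027 × 3920) ≈ 0.013562 m

Δh ≈ 0.0136 m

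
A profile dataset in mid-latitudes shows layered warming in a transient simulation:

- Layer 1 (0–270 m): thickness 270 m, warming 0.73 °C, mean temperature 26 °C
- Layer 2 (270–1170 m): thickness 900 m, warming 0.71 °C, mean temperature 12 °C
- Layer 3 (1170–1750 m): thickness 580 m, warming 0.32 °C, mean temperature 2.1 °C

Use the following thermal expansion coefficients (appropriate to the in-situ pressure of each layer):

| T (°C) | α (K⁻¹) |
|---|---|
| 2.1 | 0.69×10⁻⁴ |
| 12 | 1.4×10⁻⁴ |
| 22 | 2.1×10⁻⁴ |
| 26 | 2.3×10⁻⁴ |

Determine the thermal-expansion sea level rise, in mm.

about 148 mm

Layer 1 at 26 °C → α = 2.3×10⁻⁴ K⁻¹
Layer 2 at 12 °C → α = 1.4×10⁻⁴ K⁻¹
Layer 3 at 2.1 °C → α = 0.69×10⁻⁴ K⁻¹
Layer 1: 0.73 × 2.3×10⁻⁴ × 270 = 0.045333 m
270–1170 m: 0.71 × 900 × 1.4×10⁻⁴ = 0.08946 m
1170–1750 m: 0.69×10⁻⁴ × 580 × 0.32 = 0.0128064 m
Δh = 0.045333 + 0.08946 + 0.0128064 = 0.1475994 m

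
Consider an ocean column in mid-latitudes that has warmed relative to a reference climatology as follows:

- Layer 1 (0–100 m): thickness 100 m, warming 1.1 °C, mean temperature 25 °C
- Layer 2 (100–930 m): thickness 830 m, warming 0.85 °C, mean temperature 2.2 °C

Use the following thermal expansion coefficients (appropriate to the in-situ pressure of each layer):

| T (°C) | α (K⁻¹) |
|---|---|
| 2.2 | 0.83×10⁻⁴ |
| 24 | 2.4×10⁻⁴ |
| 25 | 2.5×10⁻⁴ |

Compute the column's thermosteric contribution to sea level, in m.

Δh = 0.0861 m

Layer 1 at 25 °C → α = 2.5×10⁻⁴ K⁻¹
Layer 2 at 2.2 °C → α = 0.83×10⁻⁴ K⁻¹
Layer 1: 1.1 × 2.5×10⁻⁴ × 100 = 0.02750 m
0.85 × 0.83×10⁻⁴ × 830 = 0.0585565 m
Δh = 0.02750 + 0.0585565 = 0.0860565 m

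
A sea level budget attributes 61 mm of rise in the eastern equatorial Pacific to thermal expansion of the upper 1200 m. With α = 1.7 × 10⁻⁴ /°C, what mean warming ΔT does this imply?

0.299 °C

ΔT = Δh/(αH) = 0.061 / (1.7×10⁻⁴ × 1200) ≈ 0.2990 °C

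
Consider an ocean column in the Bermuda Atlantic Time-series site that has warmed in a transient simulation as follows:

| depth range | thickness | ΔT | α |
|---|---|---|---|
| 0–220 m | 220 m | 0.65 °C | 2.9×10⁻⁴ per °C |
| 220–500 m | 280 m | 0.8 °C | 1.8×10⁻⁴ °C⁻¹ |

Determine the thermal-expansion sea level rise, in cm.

Layer 1: 220 × 2.9×10⁻⁴ × 0.65 = 0.04147 m
Layer 2: 280 × 0.8 × 1.8×10⁻⁴ = 0.04032 m
Δh = 0.04147 + 0.04032 = 0.08179 m

Δh ≈ 8.2 cm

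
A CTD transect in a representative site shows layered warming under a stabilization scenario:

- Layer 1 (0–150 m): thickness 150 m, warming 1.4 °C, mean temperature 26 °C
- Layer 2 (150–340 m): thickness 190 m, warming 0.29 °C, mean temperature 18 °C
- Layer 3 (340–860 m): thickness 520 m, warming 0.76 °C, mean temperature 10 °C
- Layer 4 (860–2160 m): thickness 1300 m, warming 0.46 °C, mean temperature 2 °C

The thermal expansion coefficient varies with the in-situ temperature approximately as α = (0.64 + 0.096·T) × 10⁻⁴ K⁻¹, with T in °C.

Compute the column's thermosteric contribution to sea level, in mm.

Δh ≈ 192 mm

Layer 1: α = (0.64 + 0.096×26)×10⁻⁴ = 3.136×10⁻⁴ K⁻¹
Layer 2: α = (0.64 + 0.096×18)×10⁻⁴ = 2.368×10⁻⁴ K⁻¹
Layer 3: α = (0.64 + 0.096×10)×10⁻⁴ = 1.6×10⁻⁴ K⁻¹
Layer 4: α = (0.64 + 0.096×2)×10⁻⁴ = 0.832×10⁻⁴ K⁻¹
Layer 1: 150 × 1.4 × 3.136×10⁻⁴ = 0.065856 m
190 × 0.29 × 2.368×10⁻⁴ = 0.01304768 m
1.6×10⁻⁴ × 520 × 0.76 = 0.063232 m
Layer 4: 0.46 × 1300 × 0.832×10⁻⁴ = 0.0497536 m
Δh = 0.065856 + 0.01304768 + 0.063232 + 0.0497536 = 0.19188928 m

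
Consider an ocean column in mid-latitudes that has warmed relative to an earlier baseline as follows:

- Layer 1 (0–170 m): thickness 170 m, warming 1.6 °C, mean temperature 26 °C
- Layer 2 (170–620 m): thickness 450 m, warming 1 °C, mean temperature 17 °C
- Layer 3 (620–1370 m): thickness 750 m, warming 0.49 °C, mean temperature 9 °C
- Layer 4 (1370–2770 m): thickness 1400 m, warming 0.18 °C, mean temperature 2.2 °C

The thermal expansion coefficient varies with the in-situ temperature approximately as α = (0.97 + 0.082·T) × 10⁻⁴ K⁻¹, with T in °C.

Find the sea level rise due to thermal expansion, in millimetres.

about 283 mm

Layer 1: α = (0.97 + 0.082×26)×10⁻⁴ = 3.102×10⁻⁴ K⁻¹
Layer 2: α = (0.97 + 0.082×17)×10⁻⁴ = 2.364×10⁻⁴ K⁻¹
Layer 3: α = (0.97 + 0.082×9)×10⁻⁴ = 1.708×10⁻⁴ K⁻¹
Layer 4: α = (0.97 + 0.082×2.2)×10⁻⁴ = 1.1504×10⁻⁴ K⁻¹
Layer 1: 3.102×10⁻⁴ × 1.6 × 170 = 0.0843744 m
1 × 450 × 2.364×10⁻⁴ = 0.10638 m
750 × 1.708×10⁻⁴ × 0.49 = 0.062769 m
Layer 4: 0.18 × 1.1504×10⁻⁴ × 1400 = 0.02899008 m
Δh = 0.0843744 + 0.10638 + 0.062769 + 0.02899008 = 0.28251348 m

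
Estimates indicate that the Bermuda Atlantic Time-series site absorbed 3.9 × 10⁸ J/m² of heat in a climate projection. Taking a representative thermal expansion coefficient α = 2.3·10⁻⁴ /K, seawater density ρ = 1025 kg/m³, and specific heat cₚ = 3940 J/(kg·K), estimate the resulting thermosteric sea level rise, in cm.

about 2.2 cm

Δh = αQ/(ρcₚ) = 2.3×10⁻⁴ × 3.9×10⁸ / (1025 × 3940) ≈ 0.022211 m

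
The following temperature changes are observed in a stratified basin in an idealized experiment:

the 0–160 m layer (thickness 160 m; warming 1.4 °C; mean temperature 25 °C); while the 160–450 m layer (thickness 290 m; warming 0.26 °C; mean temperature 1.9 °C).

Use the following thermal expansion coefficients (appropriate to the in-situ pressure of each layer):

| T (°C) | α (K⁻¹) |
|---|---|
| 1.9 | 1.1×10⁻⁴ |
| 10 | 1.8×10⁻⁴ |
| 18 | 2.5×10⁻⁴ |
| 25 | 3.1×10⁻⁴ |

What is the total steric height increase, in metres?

Layer 1 at 25 °C → α = 3.1×10⁻⁴ K⁻¹
Layer 2 at 1.9 °C → α = 1.1×10⁻⁴ K⁻¹
1.4 × 3.1×10⁻⁴ × 160 = 0.06944 m
Layer 2: 1.1×10⁻⁴ × 290 × 0.26 = 0.008294 m
Δh = 0.06944 + 0.008294 = 0.077734 m

Δh = 0.078 m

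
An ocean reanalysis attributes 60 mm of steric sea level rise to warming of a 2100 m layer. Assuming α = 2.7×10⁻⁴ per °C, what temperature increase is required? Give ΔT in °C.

0.11 °C

ΔT = Δh/(αH) = 0.06 / (2.7×10⁻⁴ × 2100) ≈ 0.1058 °C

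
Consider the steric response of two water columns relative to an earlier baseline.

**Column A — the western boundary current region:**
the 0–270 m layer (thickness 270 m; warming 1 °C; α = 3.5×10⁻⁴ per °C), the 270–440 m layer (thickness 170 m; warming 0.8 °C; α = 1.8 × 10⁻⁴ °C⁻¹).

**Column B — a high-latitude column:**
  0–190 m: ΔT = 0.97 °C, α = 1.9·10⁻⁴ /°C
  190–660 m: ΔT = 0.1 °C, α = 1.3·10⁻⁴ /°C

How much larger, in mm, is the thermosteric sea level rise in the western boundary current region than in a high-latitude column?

A Layer 1: 270 × 3.5×10⁻⁴ × 1 = 0.09450 m
A Layer 2: 1.8×10⁻⁴ × 0.8 × 170 = 0.02448 m
A total: 0.11898 m
B 0–190 m: 190 × 0.97 × 1.9×10⁻⁴ = 0.035017 m
B 470 × 0.1 × 1.3×10⁻⁴ = 0.00611 m
B total: 0.041127 m
Difference: 0.11898 − 0.041127 = 0.077853 m

77.9 mm larger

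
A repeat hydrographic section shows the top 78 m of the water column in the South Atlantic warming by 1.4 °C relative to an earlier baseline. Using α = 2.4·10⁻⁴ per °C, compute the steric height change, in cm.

about 2.62 cm

Δh = αΔT·H = 2.4×10⁻⁴ × 1.4 × 78 = 0.026208 m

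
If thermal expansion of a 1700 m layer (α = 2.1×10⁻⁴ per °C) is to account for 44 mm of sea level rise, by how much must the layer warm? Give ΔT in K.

about 0.123 K

ΔT = Δh/(αH) = 0.044 / (2.1×10⁻⁴ × 1700) ≈ 0.1232 K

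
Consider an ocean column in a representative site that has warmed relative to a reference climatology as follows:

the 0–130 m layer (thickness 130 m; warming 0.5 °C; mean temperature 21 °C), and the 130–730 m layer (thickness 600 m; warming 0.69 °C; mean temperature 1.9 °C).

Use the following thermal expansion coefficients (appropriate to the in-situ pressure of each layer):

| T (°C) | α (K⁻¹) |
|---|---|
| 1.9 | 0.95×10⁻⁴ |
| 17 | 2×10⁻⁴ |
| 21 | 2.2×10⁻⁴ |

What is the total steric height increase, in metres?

Δh ≈ 0.0536 m

Layer 1 at 21 °C → α = 2.2×10⁻⁴ K⁻¹
Layer 2 at 1.9 °C → α = 0.95×10⁻⁴ K⁻¹
0–130 m: 0.5 × 2.2×10⁻⁴ × 130 = 0.01430 m
130–730 m: 0.69 × 0.95×10⁻⁴ × 600 = 0.03933 m
Δh = 0.01430 + 0.03933 = 0.05363 m ≈ 0.0536 m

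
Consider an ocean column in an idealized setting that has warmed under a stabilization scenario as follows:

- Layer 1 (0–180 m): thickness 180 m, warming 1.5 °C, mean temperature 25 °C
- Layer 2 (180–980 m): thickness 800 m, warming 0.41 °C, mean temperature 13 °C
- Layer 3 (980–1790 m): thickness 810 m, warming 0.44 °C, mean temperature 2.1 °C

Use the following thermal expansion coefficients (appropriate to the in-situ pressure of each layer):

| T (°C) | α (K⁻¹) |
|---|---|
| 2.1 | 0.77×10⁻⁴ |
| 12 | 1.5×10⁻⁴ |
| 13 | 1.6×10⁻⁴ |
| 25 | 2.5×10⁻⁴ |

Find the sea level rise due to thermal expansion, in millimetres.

147 mm of thermosteric rise

Layer 1 at 25 °C → α = 2.5×10⁻⁴ K⁻¹
Layer 2 at 13 °C → α = 1.6×10⁻⁴ K⁻¹
Layer 3 at 2.1 °C → α = 0.77×10⁻⁴ K⁻¹
1.5 × 2.5×10⁻⁴ × 180 = 0.06750 m
800 × 0.41 × 1.6×10⁻⁴ = 0.05248 m
980–1790 m: 0.77×10⁻⁴ × 0.44 × 810 = 0.0274428 m
Δh = 0.06750 + 0.05248 + 0.0274428 = 0.1474228 m ≈ 147 mm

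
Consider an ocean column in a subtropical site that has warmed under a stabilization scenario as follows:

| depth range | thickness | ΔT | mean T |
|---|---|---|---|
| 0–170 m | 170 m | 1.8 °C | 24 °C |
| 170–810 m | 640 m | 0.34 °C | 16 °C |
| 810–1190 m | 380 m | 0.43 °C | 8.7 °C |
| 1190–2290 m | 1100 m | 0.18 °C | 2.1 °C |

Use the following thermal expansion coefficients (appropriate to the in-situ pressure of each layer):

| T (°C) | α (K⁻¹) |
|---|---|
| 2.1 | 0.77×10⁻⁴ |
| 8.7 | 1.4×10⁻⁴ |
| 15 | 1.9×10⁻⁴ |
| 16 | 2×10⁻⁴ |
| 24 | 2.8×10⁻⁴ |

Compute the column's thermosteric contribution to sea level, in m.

Layer 1 at 24 °C → α = 2.8×10⁻⁴ K⁻¹
Layer 2 at 16 °C → α = 2×10⁻⁴ K⁻¹
Layer 3 at 8.7 °C → α = 1.4×10⁻⁴ K⁻¹
Layer 4 at 2.1 °C → α = 0.77×10⁻⁴ K⁻¹
Layer 1: 1.8 × 170 × 2.8×10⁻⁴ = 0.08568 m
Layer 2: 0.34 × 2×10⁻⁴ × 640 = 0.04352 m
810–1190 m: 1.4×10⁻⁴ × 380 × 0.43 = 0.022876 m
0.77×10⁻⁴ × 0.18 × 1100 = 0.015246 m
Δh = 0.08568 + 0.04352 + 0.022876 + 0.015246 = 0.167322 m

Δh ≈ 0.167 m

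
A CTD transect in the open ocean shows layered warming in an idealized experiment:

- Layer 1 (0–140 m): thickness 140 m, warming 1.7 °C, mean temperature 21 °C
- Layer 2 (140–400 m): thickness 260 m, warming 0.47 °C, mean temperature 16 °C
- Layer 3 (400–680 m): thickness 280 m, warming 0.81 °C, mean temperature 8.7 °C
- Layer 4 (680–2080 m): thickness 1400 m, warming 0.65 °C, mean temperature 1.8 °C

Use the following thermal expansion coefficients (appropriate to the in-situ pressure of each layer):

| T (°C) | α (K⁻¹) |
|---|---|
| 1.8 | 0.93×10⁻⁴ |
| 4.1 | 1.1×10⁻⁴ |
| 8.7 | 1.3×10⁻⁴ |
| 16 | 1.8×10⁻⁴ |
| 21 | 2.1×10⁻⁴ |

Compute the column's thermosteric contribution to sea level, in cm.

Layer 1 at 21 °C → α = 2.1×10⁻⁴ K⁻¹
Layer 2 at 16 °C → α = 1.8×10⁻⁴ K⁻¹
Layer 3 at 8.7 °C → α = 1.3×10⁻⁴ K⁻¹
Layer 4 at 1.8 °C → α = 0.93×10⁻⁴ K⁻¹
140 × 2.1×10⁻⁴ × 1.7 = 0.04998 m
Layer 2: 1.8×10⁻⁴ × 0.47 × 260 = 0.021996 m
400–680 m: 280 × 0.81 × 1.3×10⁻⁴ = 0.029484 m
1400 × 0.93×10⁻⁴ × 0.65 = 0.08463 m
Δh = 0.04998 + 0.021996 + 0.029484 + 0.08463 = 0.18609 m

18.6 cm of thermosteric rise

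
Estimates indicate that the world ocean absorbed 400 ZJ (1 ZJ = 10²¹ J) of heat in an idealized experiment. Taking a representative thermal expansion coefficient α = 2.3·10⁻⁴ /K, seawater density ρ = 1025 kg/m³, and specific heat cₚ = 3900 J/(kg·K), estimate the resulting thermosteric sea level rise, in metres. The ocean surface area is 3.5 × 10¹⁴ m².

Per unit area: Q = 400×10²¹ / (3.5×10¹⁴) ≈ 1.143×10⁹ J/m²
Δh = αQ/(ρcₚ) = 2.3×10⁻⁴ × 1.143×10⁹ / (1025 × 3900) ≈ 0.065764 m

about 0.0658 m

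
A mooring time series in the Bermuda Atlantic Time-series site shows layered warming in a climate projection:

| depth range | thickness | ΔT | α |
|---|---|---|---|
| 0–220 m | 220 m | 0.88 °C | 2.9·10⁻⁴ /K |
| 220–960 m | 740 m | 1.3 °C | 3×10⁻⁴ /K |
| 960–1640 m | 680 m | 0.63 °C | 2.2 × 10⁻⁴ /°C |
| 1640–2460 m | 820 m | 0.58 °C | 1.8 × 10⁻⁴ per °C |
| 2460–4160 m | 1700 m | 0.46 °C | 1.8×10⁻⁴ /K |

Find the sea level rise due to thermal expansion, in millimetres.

Layer 1: 2.9×10⁻⁴ × 0.88 × 220 = 0.056144 m
3×10⁻⁴ × 1.3 × 740 = 0.28860 m
Layer 3: 2.2×10⁻⁴ × 0.63 × 680 = 0.094248 m
1640–2460 m: 1.8×10⁻⁴ × 820 × 0.58 = 0.085608 m
0.46 × 1.8×10⁻⁴ × 1700 = 0.14076 m
Δh = 0.056144 + 0.28860 + 0.094248 + 0.085608 + 0.14076 = 0.66536 m

about 665 mm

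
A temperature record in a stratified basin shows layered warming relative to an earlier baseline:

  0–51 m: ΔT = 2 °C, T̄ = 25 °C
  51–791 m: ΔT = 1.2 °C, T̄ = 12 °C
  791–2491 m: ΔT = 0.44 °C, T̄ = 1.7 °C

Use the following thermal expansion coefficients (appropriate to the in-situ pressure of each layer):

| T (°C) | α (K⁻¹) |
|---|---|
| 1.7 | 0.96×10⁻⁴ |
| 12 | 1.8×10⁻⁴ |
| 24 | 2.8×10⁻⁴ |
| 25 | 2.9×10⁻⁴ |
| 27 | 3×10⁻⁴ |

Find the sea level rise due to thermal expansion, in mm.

261 mm

Layer 1 at 25 °C → α = 2.9×10⁻⁴ K⁻¹
Layer 2 at 12 °C → α = 1.8×10⁻⁴ K⁻¹
Layer 3 at 1.7 °C → α = 0.96×10⁻⁴ K⁻¹
2 × 2.9×10⁻⁴ × 51 = 0.02958 m
1.8×10⁻⁴ × 1.2 × 740 = 0.15984 m
Layer 3: 0.44 × 0.96×10⁻⁴ × 1700 = 0.071808 m
Δh = 0.02958 + 0.15984 + 0.071808 = 0.261228 m ≈ 261 mm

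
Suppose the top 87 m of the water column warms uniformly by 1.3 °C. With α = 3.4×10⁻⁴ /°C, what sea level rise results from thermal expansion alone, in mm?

38.5 mm of thermosteric rise

Δh = αΔT·H = 3.4×10⁻⁴ × 1.3 × 87 = 0.038454 m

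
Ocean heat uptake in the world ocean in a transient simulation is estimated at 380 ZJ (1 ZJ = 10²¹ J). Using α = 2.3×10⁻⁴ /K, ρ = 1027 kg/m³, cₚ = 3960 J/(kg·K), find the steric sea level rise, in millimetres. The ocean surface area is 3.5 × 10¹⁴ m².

Per unit area: Q = 380×10²¹ / (3.5×10¹⁴) ≈ 1.086×10⁹ J/m²
Δh = αQ/(ρcₚ) = 2.3×10⁻⁴ × 1.086×10⁹ / (1027 × 3960) ≈ 0.061417 m

Δh ≈ 61.4 mm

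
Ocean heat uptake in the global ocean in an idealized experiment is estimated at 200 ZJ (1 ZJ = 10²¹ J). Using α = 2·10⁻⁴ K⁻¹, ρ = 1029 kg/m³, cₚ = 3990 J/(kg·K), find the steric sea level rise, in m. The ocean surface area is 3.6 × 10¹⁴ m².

Per unit area: Q = 200×10²¹ / (3.6×10¹⁴) ≈ 5.556×10⁸ J/m²
Δh = αQ/(ρcₚ) = 2×10⁻⁴ × 5.556×10⁸ / (1029 × 3990) ≈ 0.027065 m

about 0.027 m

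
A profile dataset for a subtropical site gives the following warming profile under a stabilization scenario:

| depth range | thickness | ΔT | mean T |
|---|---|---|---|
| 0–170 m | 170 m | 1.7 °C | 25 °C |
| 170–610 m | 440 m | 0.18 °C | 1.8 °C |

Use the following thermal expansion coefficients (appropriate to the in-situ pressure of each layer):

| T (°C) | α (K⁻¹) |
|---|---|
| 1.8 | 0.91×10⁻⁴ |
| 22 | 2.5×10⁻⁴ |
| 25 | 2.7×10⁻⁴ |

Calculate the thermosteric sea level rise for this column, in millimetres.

Layer 1 at 25 °C → α = 2.7×10⁻⁴ K⁻¹
Layer 2 at 1.8 °C → α = 0.91×10⁻⁴ K⁻¹
Layer 1: 170 × 1.7 × 2.7×10⁻⁴ = 0.07803 m
0.91×10⁻⁴ × 0.18 × 440 = 0.0072072 m
Δh = 0.07803 + 0.0072072 = 0.0852372 m

85.2 mm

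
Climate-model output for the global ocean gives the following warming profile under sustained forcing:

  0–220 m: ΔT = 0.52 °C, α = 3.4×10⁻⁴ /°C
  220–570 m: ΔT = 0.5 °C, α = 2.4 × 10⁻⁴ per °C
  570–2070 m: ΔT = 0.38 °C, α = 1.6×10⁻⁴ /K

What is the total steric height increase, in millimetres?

0–220 m: 3.4×10⁻⁴ × 0.52 × 220 = 0.038896 m
220–570 m: 0.5 × 350 × 2.4×10⁻⁴ = 0.04200 m
570–2070 m: 1.6×10⁻⁴ × 0.38 × 1500 = 0.09120 m
Δh = 0.038896 + 0.04200 + 0.09120 = 0.172096 m ≈ 170 mm

Δh ≈ 170 mm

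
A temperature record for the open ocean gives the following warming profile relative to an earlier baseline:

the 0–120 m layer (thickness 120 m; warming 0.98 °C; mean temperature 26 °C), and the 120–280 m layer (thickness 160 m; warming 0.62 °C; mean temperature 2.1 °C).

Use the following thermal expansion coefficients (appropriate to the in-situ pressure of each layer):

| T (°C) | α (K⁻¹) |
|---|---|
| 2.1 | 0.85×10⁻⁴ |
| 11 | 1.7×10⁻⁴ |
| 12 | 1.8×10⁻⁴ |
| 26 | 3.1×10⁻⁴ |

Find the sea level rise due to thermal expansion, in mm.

Layer 1 at 26 °C → α = 3.1×10⁻⁴ K⁻¹
Layer 2 at 2.1 °C → α = 0.85×10⁻⁴ K⁻¹
3.1×10⁻⁴ × 120 × 0.98 = 0.036456 m
120–280 m: 160 × 0.85×10⁻⁴ × 0.62 = 0.008432 m
Δh = 0.036456 + 0.008432 = 0.044888 m

45 mm of thermosteric rise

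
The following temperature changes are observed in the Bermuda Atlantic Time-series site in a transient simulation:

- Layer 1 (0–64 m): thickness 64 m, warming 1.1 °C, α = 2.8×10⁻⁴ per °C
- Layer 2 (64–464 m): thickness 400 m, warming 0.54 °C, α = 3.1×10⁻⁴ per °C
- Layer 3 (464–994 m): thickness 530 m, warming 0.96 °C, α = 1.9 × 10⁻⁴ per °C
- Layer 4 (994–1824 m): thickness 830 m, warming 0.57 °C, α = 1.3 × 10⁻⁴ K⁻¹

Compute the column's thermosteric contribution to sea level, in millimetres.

Layer 1: 64 × 1.1 × 2.8×10⁻⁴ = 0.019712 m
Layer 2: 3.1×10⁻⁴ × 0.54 × 400 = 0.06696 m
530 × 1.9×10⁻⁴ × 0.96 = 0.096672 m
994–1824 m: 0.57 × 830 × 1.3×10⁻⁴ = 0.061503 m
Δh = 0.019712 + 0.06696 + 0.096672 + 0.061503 = 0.244847 m

about 245 mm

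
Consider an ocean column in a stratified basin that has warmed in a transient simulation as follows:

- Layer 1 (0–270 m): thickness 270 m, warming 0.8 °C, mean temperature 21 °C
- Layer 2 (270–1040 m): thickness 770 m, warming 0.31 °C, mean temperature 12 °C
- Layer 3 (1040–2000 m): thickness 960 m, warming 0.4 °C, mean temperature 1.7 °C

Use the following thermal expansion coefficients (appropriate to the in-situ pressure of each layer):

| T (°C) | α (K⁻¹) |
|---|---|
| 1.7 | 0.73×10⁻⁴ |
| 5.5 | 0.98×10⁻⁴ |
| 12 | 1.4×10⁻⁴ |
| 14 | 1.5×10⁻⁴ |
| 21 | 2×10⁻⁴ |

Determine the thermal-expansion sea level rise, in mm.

Δh ≈ 105 mm

Layer 1 at 21 °C → α = 2×10⁻⁴ K⁻¹
Layer 2 at 12 °C → α = 1.4×10⁻⁴ K⁻¹
Layer 3 at 1.7 °C → α = 0.73×10⁻⁴ K⁻¹
Layer 1: 0.8 × 2×10⁻⁴ × 270 = 0.04320 m
770 × 1.4×10⁻⁴ × 0.31 = 0.033418 m
960 × 0.73×10⁻⁴ × 0.4 = 0.028032 m
Δh = 0.04320 + 0.033418 + 0.028032 = 0.10465 m ≈ 105 mm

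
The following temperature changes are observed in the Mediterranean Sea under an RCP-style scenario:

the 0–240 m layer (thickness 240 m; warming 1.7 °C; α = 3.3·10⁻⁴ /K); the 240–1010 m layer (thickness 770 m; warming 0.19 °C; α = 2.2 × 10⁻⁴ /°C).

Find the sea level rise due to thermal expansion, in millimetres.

170 mm of thermosteric rise

240 × 3.3×10⁻⁴ × 1.7 = 0.13464 m
2.2×10⁻⁴ × 0.19 × 770 = 0.032186 m
Δh = 0.13464 + 0.032186 = 0.166826 m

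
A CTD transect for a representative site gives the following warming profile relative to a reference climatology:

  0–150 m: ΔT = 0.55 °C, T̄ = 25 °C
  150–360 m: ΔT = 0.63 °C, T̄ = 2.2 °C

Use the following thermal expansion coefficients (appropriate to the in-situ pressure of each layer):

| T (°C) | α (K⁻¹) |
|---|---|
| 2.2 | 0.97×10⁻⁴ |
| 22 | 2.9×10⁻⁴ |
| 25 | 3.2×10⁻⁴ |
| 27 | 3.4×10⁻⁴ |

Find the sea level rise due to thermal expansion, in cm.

Δh ≈ 3.92 cm

Layer 1 at 25 °C → α = 3.2×10⁻⁴ K⁻¹
Layer 2 at 2.2 °C → α = 0.97×10⁻⁴ K⁻¹
0–150 m: 3.2×10⁻⁴ × 0.55 × 150 = 0.02640 m
150–360 m: 210 × 0.97×10⁻⁴ × 0.63 = 0.0128331 m
Δh = 0.02640 + 0.0128331 = 0.0392331 m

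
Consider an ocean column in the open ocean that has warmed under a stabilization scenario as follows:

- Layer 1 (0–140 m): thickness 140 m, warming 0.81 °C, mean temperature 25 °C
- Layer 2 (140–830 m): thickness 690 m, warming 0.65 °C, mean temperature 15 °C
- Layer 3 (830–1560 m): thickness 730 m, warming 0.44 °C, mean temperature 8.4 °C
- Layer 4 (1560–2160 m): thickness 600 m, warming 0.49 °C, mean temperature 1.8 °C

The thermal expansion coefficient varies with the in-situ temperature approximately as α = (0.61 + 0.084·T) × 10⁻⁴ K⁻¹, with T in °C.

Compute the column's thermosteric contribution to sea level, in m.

Layer 1: α = (0.61 + 0.084×25)×10⁻⁴ = 2.71×10⁻⁴ K⁻¹
Layer 2: α = (0.61 + 0.084×15)×10⁻⁴ = 1.87×10⁻⁴ K⁻¹
Layer 3: α = (0.61 + 0.084×8.4)×10⁻⁴ = 1.3156×10⁻⁴ K⁻¹
Layer 4: α = (0.61 + 0.084×1.8)×10⁻⁴ = 0.7612×10⁻⁴ K⁻¹
Layer 1: 0.81 × 140 × 2.71×10⁻⁴ = 0.0307314 m
0.65 × 1.87×10⁻⁴ × 690 = 0.0838695 m
830–1560 m: 1.3156×10⁻⁴ × 730 × 0.44 = 0.042257072 m
0.7612×10⁻⁴ × 0.49 × 600 = 0.02237928 m
Δh = 0.0307314 + 0.0838695 + 0.042257072 + 0.02237928 = 0.179237252 m

0.179 m of thermosteric rise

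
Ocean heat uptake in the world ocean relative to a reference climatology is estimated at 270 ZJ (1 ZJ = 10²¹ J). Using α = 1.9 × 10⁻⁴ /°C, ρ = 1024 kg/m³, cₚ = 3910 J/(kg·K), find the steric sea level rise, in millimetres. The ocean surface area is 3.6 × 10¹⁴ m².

about 35.6 mm

Per unit area: Q = 270×10²¹ / (3.6×10¹⁴) = 7.5×10⁸ J/m²
Δh = αQ/(ρcₚ) = 1.9×10⁻⁴ × 7.5×10⁸ / (1024 × 3910) ≈ 0.035591 m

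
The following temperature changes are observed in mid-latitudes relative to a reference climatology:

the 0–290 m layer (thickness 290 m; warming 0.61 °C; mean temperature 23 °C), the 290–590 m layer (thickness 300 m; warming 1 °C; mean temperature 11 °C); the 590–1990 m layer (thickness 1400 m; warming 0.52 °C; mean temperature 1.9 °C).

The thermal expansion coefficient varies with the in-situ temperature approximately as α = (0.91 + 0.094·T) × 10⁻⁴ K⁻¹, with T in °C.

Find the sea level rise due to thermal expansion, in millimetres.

192 mm

Layer 1: α = (0.91 + 0.094×23)×10⁻⁴ = 3.072×10⁻⁴ K⁻¹
Layer 2: α = (0.91 + 0.094×11)×10⁻⁴ = 1.944×10⁻⁴ K⁻¹
Layer 3: α = (0.91 + 0.094×1.9)×10⁻⁴ = 1.0886×10⁻⁴ K⁻¹
0–290 m: 3.072×10⁻⁴ × 0.61 × 290 = 0.05434368 m
Layer 2: 300 × 1.944×10⁻⁴ × 1 = 0.05832 m
Layer 3: 1400 × 1.0886×10⁻⁴ × 0.52 = 0.07925008 m
Δh = 0.05434368 + 0.05832 + 0.07925008 = 0.19191376 m ≈ 192 mm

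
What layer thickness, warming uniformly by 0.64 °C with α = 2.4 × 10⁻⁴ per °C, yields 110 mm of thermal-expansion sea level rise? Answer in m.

H = Δh/(αΔT) = 0.11 / (2.4×10⁻⁴ × 0.64) ≈ 716.1 m

716 m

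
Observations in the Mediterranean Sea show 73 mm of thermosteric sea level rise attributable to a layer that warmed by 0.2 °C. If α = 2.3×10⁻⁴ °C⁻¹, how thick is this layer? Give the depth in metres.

about 1590 m

H = Δh/(αΔT) = 0.073 / (2.3×10⁻⁴ × 0.2) ≈ 1587 m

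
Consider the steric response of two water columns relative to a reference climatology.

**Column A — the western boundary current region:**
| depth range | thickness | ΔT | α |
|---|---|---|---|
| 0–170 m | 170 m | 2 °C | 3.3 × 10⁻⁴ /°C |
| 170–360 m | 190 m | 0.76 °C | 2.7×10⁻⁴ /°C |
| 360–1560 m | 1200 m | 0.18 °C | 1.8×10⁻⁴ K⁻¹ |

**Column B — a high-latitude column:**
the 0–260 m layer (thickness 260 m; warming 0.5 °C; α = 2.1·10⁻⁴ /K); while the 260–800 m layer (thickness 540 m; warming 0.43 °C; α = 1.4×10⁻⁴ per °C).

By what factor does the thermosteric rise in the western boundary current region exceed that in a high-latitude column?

3.2

A 170 × 3.3×10⁻⁴ × 2 = 0.11220 m
A 190 × 0.76 × 2.7×10⁻⁴ = 0.038988 m
A 360–1560 m: 1200 × 0.18 × 1.8×10⁻⁴ = 0.03888 m
A total: 0.190068 m
B Layer 1: 2.1×10⁻⁴ × 260 × 0.5 = 0.02730 m
B Layer 2: 540 × 0.43 × 1.4×10⁻⁴ = 0.032508 m
B total: 0.059808 m
Ratio: 0.190068 / 0.059808 ≈ 3.178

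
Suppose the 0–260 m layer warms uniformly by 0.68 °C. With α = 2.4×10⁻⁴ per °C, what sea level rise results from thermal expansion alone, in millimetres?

Δh = αΔT·H = 2.4×10⁻⁴ × 0.68 × 260 = 0.042432 m

Δh = 42 mm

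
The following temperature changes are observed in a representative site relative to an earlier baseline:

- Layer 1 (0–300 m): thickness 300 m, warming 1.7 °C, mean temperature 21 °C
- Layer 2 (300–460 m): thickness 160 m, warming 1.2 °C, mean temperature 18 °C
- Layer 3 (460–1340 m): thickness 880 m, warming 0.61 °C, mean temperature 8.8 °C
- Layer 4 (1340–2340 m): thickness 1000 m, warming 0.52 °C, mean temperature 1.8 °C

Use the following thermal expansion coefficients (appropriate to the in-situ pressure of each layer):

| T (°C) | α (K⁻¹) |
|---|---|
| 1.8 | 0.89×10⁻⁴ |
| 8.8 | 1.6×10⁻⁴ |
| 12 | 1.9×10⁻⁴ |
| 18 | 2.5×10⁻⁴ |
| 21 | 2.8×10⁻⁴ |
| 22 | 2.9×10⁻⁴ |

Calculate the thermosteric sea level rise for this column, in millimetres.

Layer 1 at 21 °C → α = 2.8×10⁻⁴ K⁻¹
Layer 2 at 18 °C → α = 2.5×10⁻⁴ K⁻¹
Layer 3 at 8.8 °C → α = 1.6×10⁻⁴ K⁻¹
Layer 4 at 1.8 °C → α = 0.89×10⁻⁴ K⁻¹
0–300 m: 300 × 1.7 × 2.8×10⁻⁴ = 0.14280 m
300–460 m: 1.2 × 160 × 2.5×10⁻⁴ = 0.04800 m
880 × 0.61 × 1.6×10⁻⁴ = 0.085888 m
0.89×10⁻⁴ × 0.52 × 1000 = 0.04628 m
Δh = 0.14280 + 0.04800 + 0.085888 + 0.04628 = 0.322968 m ≈ 320 mm

Δh ≈ 320 mm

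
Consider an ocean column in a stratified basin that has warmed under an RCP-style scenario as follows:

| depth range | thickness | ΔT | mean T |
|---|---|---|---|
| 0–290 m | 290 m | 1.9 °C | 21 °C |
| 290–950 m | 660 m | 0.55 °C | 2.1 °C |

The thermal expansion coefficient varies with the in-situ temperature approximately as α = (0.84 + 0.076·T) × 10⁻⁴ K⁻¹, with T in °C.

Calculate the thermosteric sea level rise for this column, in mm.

Δh ≈ 170 mm

Layer 1: α = (0.84 + 0.076×21)×10⁻⁴ = 2.436×10⁻⁴ K⁻¹
Layer 2: α = (0.84 + 0.076×2.1)×10⁻⁴ = 0.9996×10⁻⁴ K⁻¹
1.9 × 2.436×10⁻⁴ × 290 = 0.1342236 m
290–950 m: 0.9996×10⁻⁴ × 0.55 × 660 = 0.03628548 m
Δh = 0.1342236 + 0.03628548 = 0.17050908 m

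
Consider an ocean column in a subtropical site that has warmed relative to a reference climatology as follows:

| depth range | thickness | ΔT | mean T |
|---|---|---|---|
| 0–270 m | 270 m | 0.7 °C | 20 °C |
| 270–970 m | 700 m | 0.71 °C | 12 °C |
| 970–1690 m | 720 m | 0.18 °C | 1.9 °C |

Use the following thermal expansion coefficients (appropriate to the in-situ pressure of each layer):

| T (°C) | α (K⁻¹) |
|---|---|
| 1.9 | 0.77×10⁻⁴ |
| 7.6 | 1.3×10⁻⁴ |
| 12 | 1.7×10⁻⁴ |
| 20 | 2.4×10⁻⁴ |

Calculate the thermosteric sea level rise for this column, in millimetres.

Δh = 140 mm

Layer 1 at 20 °C → α = 2.4×10⁻⁴ K⁻¹
Layer 2 at 12 °C → α = 1.7×10⁻⁴ K⁻¹
Layer 3 at 1.9 °C → α = 0.77×10⁻⁴ K⁻¹
0.7 × 270 × 2.4×10⁻⁴ = 0.04536 m
Layer 2: 0.71 × 700 × 1.7×10⁻⁴ = 0.08449 m
970–1690 m: 0.77×10⁻⁴ × 0.18 × 720 = 0.0099792 m
Δh = 0.04536 + 0.08449 + 0.0099792 = 0.1398292 m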